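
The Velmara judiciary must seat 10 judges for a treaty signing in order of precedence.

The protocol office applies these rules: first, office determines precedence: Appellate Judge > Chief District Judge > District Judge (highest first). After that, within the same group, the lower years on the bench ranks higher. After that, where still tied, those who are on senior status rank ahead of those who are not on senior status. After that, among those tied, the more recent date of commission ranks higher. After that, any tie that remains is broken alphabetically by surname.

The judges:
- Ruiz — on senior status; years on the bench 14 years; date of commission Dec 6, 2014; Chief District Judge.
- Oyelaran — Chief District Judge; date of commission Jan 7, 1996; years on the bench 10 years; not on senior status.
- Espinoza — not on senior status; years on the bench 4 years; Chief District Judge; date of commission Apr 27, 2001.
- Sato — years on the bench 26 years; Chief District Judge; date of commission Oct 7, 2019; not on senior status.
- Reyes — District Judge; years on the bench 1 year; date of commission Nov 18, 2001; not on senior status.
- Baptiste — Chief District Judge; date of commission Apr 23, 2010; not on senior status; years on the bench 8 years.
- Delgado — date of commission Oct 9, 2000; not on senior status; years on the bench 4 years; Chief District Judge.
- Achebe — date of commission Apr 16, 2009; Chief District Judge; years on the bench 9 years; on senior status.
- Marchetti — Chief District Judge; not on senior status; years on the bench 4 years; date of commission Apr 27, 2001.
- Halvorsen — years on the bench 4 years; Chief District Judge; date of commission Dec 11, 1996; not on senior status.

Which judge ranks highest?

Espinoza

By office: Espinoza, Marchetti, Delgado, Halvorsen, Baptiste, Achebe, Oyelaran, Ruiz and Sato (Chief District Judge); then Reyes (District Judge).
Among Espinoza, Marchetti, Delgado, Halvorsen, Baptiste, Achebe, Oyelaran, Ruiz and Sato, by years on the bench (lower first): Espinoza, Marchetti, Delgado and Halvorsen (4 years) before Baptiste (8 years) before Achebe (9 years) before Oyelaran (10 years) before Ruiz (14 years) before Sato (26 years).
Espinoza, Marchetti, Delgado and Halvorsen are each not on senior status, so the next rule applies.
Among Espinoza, Marchetti, Delgado and Halvorsen, by date of commission (later first): Espinoza and Marchetti (Apr 27, 2001) before Delgado (Oct 9, 2000) before Halvorsen (Dec 11, 1996).
Among Espinoza and Marchetti, alphabetically by surname: Espinoza before Marchetti.
Order: Espinoza, Marchetti, Delgado, Halvorsen, Baptiste, Achebe, Oyelaran, Ruiz, Sato, Reyes.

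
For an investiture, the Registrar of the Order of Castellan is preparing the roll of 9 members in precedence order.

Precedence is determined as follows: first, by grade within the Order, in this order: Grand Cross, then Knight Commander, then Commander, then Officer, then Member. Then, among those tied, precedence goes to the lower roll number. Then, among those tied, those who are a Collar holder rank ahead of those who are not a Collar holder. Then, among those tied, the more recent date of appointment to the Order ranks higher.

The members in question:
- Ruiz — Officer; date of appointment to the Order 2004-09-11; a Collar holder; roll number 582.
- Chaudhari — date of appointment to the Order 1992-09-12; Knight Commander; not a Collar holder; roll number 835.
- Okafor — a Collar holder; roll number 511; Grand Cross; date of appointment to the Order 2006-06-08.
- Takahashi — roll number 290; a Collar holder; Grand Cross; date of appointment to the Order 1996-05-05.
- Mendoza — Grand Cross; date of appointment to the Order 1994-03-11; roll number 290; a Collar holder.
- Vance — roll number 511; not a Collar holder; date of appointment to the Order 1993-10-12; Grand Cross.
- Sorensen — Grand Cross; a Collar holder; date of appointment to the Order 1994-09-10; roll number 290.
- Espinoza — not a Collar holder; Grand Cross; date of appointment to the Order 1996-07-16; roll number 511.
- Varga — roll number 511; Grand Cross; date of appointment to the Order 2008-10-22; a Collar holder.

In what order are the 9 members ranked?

By grade within the Order: Takahashi, Sorensen, Mendoza, Varga, Okafor, Espinoza and Vance (Grand Cross); then Chaudhari (Knight Commander); then Ruiz (Officer).
Among Takahashi, Sorensen, Mendoza, Varga, Okafor, Espinoza and Vance, by roll number (lower first): Takahashi, Sorensen and Mendoza (290) before Varga, Okafor, Espinoza and Vance (511).
Takahashi, Sorensen and Mendoza are each a Collar holder, so the next rule applies.
Among Takahashi, Sorensen and Mendoza, by date of appointment to the Order (later first): Takahashi (1996-05-05) before Sorensen (1994-09-10) before Mendoza (1994-03-11).
Among Varga, Okafor, Espinoza and Vance, a Collar holder before not a Collar holder: Varga and Okafor (a Collar holder) before Espinoza and Vance (not a Collar holder).
Among Varga and Okafor, by date of appointment to the Order (later first): Varga (2008-10-22) before Okafor (2006-06-08).
Among Espinoza and Vance, by date of appointment to the Order (later first): Espinoza (1996-07-16) before Vance (1993-10-12).
Full order: Takahashi, Sorensen, Mendoza, Varga, Okafor, Espinoza, Vance, Chaudhari, Ruiz.

Takahashi, Sorensen, Mendoza, Varga, Okafor, Espinoza, Vance, Chaudhari, Ruiz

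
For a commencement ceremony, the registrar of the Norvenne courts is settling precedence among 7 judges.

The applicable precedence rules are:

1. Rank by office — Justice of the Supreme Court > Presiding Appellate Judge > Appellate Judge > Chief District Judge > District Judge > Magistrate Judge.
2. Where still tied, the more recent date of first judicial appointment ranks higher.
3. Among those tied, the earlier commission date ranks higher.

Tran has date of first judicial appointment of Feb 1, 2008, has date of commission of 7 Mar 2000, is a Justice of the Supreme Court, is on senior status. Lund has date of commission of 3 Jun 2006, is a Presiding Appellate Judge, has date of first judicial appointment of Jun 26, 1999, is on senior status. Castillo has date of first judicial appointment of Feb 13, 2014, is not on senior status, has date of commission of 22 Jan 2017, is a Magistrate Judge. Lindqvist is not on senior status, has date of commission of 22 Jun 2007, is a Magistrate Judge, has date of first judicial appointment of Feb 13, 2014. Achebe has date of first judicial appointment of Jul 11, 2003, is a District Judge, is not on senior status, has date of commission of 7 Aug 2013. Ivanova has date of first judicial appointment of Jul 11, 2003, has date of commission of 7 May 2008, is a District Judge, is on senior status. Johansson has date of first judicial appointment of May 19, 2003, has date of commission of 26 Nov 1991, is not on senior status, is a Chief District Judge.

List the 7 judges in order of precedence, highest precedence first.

Tran, Lund, Johansson, Ivanova, Achebe, Lindqvist, Castillo

By office: Tran (Justice of the Supreme Court); then Lund (Presiding Appellate Judge); then Johansson (Chief District Judge); then Ivanova and Achebe (District Judge); then Lindqvist and Castillo (Magistrate Judge).
Ivanova and Achebe both have date of first judicial appointment Jul 11, 2003, so the next rule applies.
Among Ivanova and Achebe, by date of commission (earlier first): Ivanova (7 May 2008) before Achebe (7 Aug 2013).
Lindqvist and Castillo both have date of first judicial appointment Feb 13, 2014, so the next rule applies.
Among Lindqvist and Castillo, by date of commission (earlier first): Lindqvist (22 Jun 2007) before Castillo (22 Jan 2017).
Full order: Tran, Lund, Johansson, Ivanova, Achebe, Lindqvist, Castillo.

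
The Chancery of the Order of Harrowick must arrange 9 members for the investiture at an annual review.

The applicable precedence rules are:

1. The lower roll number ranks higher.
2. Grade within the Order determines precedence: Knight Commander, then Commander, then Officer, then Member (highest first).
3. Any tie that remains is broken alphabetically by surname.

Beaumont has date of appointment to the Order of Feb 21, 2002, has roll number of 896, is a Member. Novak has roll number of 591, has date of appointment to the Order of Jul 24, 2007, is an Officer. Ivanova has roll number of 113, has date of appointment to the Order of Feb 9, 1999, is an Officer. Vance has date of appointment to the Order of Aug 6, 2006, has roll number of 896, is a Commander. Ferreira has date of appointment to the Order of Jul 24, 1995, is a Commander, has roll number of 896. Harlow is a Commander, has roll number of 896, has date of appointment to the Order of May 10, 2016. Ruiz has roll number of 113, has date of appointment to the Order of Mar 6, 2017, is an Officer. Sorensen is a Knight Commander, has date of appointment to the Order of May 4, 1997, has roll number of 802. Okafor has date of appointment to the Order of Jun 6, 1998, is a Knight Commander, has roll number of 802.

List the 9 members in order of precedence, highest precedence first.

Ivanova, Ruiz, Novak, Okafor, Sorensen, Ferreira, Harlow, Vance, Beaumont

By roll number (lower first): Ivanova and Ruiz (both 113); then Novak (591); then Okafor and Sorensen (both 802); then Ferreira, Harlow, Vance and Beaumont (each 896).
Ivanova and Ruiz are each Officer, so the next rule applies.
Among Ivanova and Ruiz, alphabetically by surname: Ivanova before Ruiz.
Okafor and Sorensen are each Knight Commander, so the next rule applies.
Among Okafor and Sorensen, alphabetically by surname: Okafor before Sorensen.
Among Ferreira, Harlow, Vance and Beaumont, by grade within the Order: Ferreira, Harlow and Vance (Commander) before Beaumont (Member).
Among Ferreira, Harlow and Vance, alphabetically by surname: Ferreira before Harlow before Vance.
Full order: Ivanova, Ruiz, Novak, Okafor, Sorensen, Ferreira, Harlow, Vance, Beaumont.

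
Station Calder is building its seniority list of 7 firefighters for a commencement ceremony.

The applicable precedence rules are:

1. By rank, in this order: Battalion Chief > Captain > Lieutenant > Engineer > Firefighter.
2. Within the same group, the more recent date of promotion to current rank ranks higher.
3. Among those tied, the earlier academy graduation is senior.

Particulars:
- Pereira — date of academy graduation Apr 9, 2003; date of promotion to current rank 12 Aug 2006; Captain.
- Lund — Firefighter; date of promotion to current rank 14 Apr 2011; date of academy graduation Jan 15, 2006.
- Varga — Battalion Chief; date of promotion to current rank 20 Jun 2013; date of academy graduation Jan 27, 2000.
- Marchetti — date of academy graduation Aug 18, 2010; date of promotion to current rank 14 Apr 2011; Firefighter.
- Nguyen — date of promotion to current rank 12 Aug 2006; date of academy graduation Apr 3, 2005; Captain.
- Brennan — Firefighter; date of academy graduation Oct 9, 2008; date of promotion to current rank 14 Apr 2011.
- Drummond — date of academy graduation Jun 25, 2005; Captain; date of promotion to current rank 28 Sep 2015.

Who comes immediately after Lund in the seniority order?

Brennan

By rank: Varga (Battalion Chief); then Drummond, Pereira and Nguyen (Captain); then Lund, Brennan and Marchetti (Firefighter).
Among Drummond, Pereira and Nguyen, by date of promotion to current rank (later first): Drummond (28 Sep 2015) before Pereira and Nguyen (12 Aug 2006).
Among Pereira and Nguyen, by date of academy graduation (earlier first): Pereira (Apr 9, 2003) before Nguyen (Apr 3, 2005).
Lund, Brennan and Marchetti all have date of promotion to current rank 14 Apr 2011, so the next rule applies.
Among Lund, Brennan and Marchetti, by date of academy graduation (earlier first): Lund (Jan 15, 2006) before Brennan (Oct 9, 2008) before Marchetti (Aug 18, 2010).
Order: Varga, Drummond, Pereira, Nguyen, Lund, Brennan, Marchetti.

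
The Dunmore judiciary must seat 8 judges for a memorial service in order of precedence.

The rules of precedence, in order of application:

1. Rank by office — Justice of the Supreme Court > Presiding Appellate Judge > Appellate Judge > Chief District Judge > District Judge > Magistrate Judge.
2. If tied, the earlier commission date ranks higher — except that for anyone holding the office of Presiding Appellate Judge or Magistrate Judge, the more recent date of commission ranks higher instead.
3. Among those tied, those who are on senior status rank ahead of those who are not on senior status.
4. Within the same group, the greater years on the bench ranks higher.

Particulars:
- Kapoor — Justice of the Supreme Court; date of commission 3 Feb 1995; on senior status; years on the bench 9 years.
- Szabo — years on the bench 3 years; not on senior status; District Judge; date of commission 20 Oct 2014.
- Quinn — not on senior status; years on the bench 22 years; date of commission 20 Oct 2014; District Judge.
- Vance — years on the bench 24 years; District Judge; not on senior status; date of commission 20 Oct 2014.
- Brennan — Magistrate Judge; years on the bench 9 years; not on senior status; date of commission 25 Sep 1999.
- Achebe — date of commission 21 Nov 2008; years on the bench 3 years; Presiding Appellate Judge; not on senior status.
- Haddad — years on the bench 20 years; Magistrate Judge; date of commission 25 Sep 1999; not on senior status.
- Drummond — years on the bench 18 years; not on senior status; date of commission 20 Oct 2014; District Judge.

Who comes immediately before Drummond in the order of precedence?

Quinn

By office: Kapoor (Justice of the Supreme Court); then Achebe (Presiding Appellate Judge); then Vance, Quinn, Drummond and Szabo (District Judge); then Haddad and Brennan (Magistrate Judge).
Vance, Quinn, Drummond and Szabo all have date of commission 20 Oct 2014, so the next rule applies.
Vance, Quinn, Drummond and Szabo are each not on senior status, so the next rule applies.
Among Vance, Quinn, Drummond and Szabo, by years on the bench (higher first): Vance (24 years) before Quinn (22 years) before Drummond (18 years) before Szabo (3 years).
Haddad and Brennan both have date of commission 25 Sep 1999, so the next rule applies.
Haddad and Brennan are each not on senior status, so the next rule applies.
Among Haddad and Brennan, by years on the bench (higher first): Haddad (20 years) before Brennan (9 years).
Order: Kapoor, Achebe, Vance, Quinn, Drummond, Szabo, Haddad, Brennan.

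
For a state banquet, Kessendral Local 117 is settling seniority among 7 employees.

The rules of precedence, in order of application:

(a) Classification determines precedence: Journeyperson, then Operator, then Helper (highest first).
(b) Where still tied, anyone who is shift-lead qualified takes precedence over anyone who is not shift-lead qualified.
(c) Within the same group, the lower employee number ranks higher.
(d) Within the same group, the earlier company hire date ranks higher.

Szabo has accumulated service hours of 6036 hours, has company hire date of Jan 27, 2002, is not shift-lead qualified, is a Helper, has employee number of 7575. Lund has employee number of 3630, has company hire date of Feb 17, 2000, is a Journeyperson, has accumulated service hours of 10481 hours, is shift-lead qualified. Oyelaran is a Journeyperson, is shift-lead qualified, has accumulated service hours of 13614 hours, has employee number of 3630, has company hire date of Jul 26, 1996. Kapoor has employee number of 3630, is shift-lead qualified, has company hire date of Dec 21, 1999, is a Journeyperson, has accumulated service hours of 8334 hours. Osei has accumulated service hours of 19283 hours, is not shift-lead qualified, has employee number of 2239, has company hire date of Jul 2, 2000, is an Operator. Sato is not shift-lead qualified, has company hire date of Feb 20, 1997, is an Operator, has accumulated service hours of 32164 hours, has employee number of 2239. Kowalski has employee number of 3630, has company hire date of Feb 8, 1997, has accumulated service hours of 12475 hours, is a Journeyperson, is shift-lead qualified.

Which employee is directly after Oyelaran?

Kowalski

By classification: Oyelaran, Kowalski, Kapoor and Lund (Journeyperson); then Sato and Osei (Operator); then Szabo (Helper).
Oyelaran, Kowalski, Kapoor and Lund are each shift-lead qualified, so the next rule applies.
Oyelaran, Kowalski, Kapoor and Lund all have employee number 3630, so the next rule applies.
Among Oyelaran, Kowalski, Kapoor and Lund, by company hire date (earlier first): Oyelaran (Jul 26, 1996) before Kowalski (Feb 8, 1997) before Kapoor (Dec 21, 1999) before Lund (Feb 17, 2000).
Sato and Osei are each not shift-lead qualified, so the next rule applies.
Sato and Osei both have employee number 2239, so the next rule applies.
Among Sato and Osei, by company hire date (earlier first): Sato (Feb 20, 1997) before Osei (Jul 2, 2000).
Order: Oyelaran, Kowalski, Kapoor, Lund, Sato, Osei, Szabo.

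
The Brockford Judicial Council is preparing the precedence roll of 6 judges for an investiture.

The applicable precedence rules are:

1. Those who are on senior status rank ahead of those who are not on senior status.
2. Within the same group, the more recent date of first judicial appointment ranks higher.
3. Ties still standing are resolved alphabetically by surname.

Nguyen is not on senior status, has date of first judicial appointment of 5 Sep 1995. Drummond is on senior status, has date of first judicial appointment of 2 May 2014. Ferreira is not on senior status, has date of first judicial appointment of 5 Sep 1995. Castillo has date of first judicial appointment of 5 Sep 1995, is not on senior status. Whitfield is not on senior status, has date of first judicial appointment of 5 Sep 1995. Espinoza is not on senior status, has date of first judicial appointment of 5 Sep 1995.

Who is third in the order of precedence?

By the first rule: Drummond (on senior status); then Castillo, Espinoza, Ferreira, Nguyen and Whitfield (each not on senior status).
Castillo, Espinoza, Ferreira, Nguyen and Whitfield all have date of first judicial appointment 5 Sep 1995, so the next rule applies.
Among Castillo, Espinoza, Ferreira, Nguyen and Whitfield, alphabetically by surname: Castillo before Espinoza before Ferreira before Nguyen before Whitfield.
Order: Drummond, Castillo, Espinoza, Ferreira, Nguyen, Whitfield.

Espinoza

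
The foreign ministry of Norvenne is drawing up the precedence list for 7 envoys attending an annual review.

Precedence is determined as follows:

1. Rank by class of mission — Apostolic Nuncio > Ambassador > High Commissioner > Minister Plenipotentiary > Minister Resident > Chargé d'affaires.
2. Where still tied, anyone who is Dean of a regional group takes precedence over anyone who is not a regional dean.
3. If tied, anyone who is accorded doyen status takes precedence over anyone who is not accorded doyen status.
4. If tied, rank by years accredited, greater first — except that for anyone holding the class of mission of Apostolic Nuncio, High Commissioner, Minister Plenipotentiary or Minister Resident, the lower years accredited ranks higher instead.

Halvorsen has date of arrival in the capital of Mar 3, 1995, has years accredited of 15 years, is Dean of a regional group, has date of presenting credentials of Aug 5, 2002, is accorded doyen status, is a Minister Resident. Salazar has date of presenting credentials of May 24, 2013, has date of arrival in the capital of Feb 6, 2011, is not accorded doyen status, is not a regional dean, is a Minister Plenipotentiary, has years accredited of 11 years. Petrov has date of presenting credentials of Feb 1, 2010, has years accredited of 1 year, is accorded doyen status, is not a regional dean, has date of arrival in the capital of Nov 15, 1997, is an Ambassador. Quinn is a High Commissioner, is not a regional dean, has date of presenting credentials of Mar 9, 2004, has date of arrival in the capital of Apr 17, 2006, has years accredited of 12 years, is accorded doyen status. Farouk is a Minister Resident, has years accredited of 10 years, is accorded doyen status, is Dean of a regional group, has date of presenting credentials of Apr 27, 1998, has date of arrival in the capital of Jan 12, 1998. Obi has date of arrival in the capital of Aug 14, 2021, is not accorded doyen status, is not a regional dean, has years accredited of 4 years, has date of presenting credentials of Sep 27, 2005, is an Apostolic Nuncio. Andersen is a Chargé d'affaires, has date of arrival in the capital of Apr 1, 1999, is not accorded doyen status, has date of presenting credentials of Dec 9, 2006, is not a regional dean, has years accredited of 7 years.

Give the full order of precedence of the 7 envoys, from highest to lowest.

Obi, Petrov, Quinn, Salazar, Farouk, Halvorsen, Andersen

By class of mission: Obi (Apostolic Nuncio); then Petrov (Ambassador); then Quinn (High Commissioner); then Salazar (Minister Plenipotentiary); then Farouk and Halvorsen (Minister Resident); then Andersen (Chargé d'affaires).
Farouk and Halvorsen are each Dean of a regional group, so the next rule applies.
Farouk and Halvorsen are each accorded doyen status, so the next rule applies.
Among Farouk and Halvorsen, by years accredited (lower first) (reversed rule for this group): Farouk (10 years) before Halvorsen (15 years).
Full order: Obi, Petrov, Quinn, Salazar, Farouk, Halvorsen, Andersen.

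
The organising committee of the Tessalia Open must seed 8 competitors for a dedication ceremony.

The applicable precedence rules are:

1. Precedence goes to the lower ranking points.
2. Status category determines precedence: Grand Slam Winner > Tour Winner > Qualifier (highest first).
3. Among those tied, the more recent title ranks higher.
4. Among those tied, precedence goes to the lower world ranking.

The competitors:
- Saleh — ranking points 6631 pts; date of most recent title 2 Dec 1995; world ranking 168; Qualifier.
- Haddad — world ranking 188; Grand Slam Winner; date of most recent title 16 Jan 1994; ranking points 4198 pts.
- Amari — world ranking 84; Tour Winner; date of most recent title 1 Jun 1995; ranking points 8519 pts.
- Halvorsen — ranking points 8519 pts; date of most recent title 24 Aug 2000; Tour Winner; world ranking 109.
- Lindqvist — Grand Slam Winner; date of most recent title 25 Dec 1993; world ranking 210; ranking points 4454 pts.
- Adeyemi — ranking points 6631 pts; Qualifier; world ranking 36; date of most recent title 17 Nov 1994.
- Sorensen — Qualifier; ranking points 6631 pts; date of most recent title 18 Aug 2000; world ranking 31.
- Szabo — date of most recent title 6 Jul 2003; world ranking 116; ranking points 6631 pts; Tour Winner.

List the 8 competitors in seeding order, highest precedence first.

By ranking points (lower first): Haddad (4198 pts); then Lindqvist (4454 pts); then Szabo, Sorensen, Saleh and Adeyemi (each 6631 pts); then Halvorsen and Amari (both 8519 pts).
Among Szabo, Sorensen, Saleh and Adeyemi, by status category: Szabo (Tour Winner) before Sorensen, Saleh and Adeyemi (Qualifier).
Among Sorensen, Saleh and Adeyemi, by date of most recent title (later first): Sorensen (18 Aug 2000) before Saleh (2 Dec 1995) before Adeyemi (17 Nov 1994).
Halvorsen and Amari are each Tour Winner, so the next rule applies.
Among Halvorsen and Amari, by date of most recent title (later first): Halvorsen (24 Aug 2000) before Amari (1 Jun 1995).
Full order: Haddad, Lindqvist, Szabo, Sorensen, Saleh, Adeyemi, Halvorsen, Amari.

Haddad, Lindqvist, Szabo, Sorensen, Saleh, Adeyemi, Halvorsen, Amari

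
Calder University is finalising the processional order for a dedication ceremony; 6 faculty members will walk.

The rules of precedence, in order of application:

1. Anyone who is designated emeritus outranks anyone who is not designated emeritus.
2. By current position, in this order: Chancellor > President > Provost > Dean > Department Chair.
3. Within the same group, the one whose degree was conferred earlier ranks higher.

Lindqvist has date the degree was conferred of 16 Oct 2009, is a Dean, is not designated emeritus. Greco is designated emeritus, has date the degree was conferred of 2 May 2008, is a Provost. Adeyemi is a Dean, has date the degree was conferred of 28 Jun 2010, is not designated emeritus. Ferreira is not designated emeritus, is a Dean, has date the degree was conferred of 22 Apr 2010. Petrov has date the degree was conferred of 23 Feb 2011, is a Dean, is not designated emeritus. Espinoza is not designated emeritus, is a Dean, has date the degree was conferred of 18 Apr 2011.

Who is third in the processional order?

Ferreira

By the first rule: Greco (designated emeritus); then Lindqvist, Ferreira, Adeyemi, Petrov and Espinoza (each not designated emeritus).
Lindqvist, Ferreira, Adeyemi, Petrov and Espinoza are each Dean, so the next rule applies.
Among Lindqvist, Ferreira, Adeyemi, Petrov and Espinoza, by date the degree was conferred (earlier first): Lindqvist (16 Oct 2009) before Ferreira (22 Apr 2010) before Adeyemi (28 Jun 2010) before Petrov (23 Feb 2011) before Espinoza (18 Apr 2011).
Order: Greco, Lindqvist, Ferreira, Adeyemi, Petrov, Espinoza.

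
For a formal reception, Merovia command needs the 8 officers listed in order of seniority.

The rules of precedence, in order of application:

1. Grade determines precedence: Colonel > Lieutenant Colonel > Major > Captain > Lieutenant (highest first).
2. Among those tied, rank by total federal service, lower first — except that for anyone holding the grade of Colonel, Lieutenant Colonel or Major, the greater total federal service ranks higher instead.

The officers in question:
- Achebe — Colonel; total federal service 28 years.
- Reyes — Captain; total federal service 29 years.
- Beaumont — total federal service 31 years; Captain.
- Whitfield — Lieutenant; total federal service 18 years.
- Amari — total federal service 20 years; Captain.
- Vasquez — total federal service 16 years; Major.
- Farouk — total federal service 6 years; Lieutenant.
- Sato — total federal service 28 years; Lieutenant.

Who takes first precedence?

By grade: Achebe (Colonel); then Vasquez (Major); then Amari, Reyes and Beaumont (Captain); then Farouk, Whitfield and Sato (Lieutenant).
Among Amari, Reyes and Beaumont, by total federal service (lower first): Amari (20 years) before Reyes (29 years) before Beaumont (31 years).
Among Farouk, Whitfield and Sato, by total federal service (lower first): Farouk (6 years) before Whitfield (18 years) before Sato (28 years).
Order: Achebe, Vasquez, Amari, Reyes, Beaumont, Farouk, Whitfield, Sato.

Achebe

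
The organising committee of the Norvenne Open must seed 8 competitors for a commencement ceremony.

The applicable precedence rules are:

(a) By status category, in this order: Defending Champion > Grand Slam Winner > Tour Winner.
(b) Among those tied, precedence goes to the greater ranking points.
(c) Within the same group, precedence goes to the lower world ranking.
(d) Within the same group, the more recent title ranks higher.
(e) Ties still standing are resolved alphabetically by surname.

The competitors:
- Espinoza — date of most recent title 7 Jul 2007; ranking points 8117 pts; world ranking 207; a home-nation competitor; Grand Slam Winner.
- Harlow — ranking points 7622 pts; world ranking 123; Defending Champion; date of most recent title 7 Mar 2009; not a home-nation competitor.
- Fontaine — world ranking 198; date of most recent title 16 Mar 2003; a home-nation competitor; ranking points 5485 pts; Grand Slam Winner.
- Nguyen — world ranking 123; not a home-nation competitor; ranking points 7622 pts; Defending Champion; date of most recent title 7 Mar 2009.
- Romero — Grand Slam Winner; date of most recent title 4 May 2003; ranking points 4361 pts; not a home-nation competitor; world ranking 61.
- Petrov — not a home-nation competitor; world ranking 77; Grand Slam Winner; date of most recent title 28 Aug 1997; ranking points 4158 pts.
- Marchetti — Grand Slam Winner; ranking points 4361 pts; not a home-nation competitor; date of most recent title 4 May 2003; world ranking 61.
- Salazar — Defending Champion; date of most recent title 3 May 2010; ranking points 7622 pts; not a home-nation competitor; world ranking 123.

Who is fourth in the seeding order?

Espinoza

By status category: Salazar, Harlow and Nguyen (Defending Champion); then Espinoza, Fontaine, Marchetti, Romero and Petrov (Grand Slam Winner).
Salazar, Harlow and Nguyen all have ranking points 7622 pts, so the next rule applies.
Salazar, Harlow and Nguyen all have world ranking 123, so the next rule applies.
Among Salazar, Harlow and Nguyen, by date of most recent title (later first): Salazar (3 May 2010) before Harlow and Nguyen (7 Mar 2009).
Among Harlow and Nguyen, alphabetically by surname: Harlow before Nguyen.
Among Espinoza, Fontaine, Marchetti, Romero and Petrov, by ranking points (higher first): Espinoza (8117 pts) before Fontaine (5485 pts) before Marchetti and Romero (4361 pts) before Petrov (4158 pts).
Marchetti and Romero both have world ranking 61, so the next rule applies.
Marchetti and Romero both have date of most recent title 4 May 2003, so the next rule applies.
Among Marchetti and Romero, alphabetically by surname: Marchetti before Romero.
Order: Salazar, Harlow, Nguyen, Espinoza, Fontaine, Marchetti, Romero, Petrov.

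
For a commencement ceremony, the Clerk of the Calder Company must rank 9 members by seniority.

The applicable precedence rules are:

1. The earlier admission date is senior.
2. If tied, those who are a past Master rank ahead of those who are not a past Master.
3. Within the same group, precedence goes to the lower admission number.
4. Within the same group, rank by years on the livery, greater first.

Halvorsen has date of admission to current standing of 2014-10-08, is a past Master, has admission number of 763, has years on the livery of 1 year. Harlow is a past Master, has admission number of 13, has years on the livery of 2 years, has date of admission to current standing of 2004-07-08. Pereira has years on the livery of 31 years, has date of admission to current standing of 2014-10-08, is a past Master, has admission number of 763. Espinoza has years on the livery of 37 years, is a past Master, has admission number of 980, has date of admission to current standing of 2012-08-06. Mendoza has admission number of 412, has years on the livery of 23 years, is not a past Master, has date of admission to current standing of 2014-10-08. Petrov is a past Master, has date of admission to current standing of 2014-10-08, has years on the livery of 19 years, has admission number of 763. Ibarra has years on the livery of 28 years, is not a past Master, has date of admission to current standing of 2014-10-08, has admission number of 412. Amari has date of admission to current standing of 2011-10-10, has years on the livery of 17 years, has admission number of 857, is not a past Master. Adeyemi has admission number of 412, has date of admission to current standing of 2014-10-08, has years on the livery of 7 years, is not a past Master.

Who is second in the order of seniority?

Amari

By date of admission to current standing (earlier first): Harlow (2004-07-08); then Amari (2011-10-10); then Espinoza (2012-08-06); then Pereira, Petrov, Halvorsen, Ibarra, Mendoza and Adeyemi (each 2014-10-08).
Among Pereira, Petrov, Halvorsen, Ibarra, Mendoza and Adeyemi, a past Master before not a past Master: Pereira, Petrov and Halvorsen (a past Master) before Ibarra, Mendoza and Adeyemi (not a past Master).
Pereira, Petrov and Halvorsen all have admission number 763, so the next rule applies.
Among Pereira, Petrov and Halvorsen, by years on the livery (higher first): Pereira (31 years) before Petrov (19 years) before Halvorsen (1 year).
Ibarra, Mendoza and Adeyemi all have admission number 412, so the next rule applies.
Among Ibarra, Mendoza and Adeyemi, by years on the livery (higher first): Ibarra (28 years) before Mendoza (23 years) before Adeyemi (7 years).
Order: Harlow, Amari, Espinoza, Pereira, Petrov, Halvorsen, Ibarra, Mendoza, Adeyemi.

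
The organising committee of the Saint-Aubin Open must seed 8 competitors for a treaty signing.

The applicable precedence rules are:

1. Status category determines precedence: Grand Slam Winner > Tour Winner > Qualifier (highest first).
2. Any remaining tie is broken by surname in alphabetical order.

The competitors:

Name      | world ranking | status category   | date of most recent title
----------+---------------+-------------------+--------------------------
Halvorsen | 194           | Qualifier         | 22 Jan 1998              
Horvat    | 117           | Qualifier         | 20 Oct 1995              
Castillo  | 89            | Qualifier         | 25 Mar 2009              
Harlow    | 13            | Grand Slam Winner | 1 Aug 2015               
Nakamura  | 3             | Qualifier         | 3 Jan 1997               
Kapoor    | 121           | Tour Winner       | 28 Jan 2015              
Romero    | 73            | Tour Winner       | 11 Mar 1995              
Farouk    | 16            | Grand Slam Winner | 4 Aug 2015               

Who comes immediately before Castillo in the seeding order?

Romero

By status category: Farouk and Harlow (Grand Slam Winner); then Kapoor and Romero (Tour Winner); then Castillo, Halvorsen, Horvat and Nakamura (Qualifier).
Among Farouk and Harlow, alphabetically by surname: Farouk before Harlow.
Among Kapoor and Romero, alphabetically by surname: Kapoor before Romero.
Among Castillo, Halvorsen, Horvat and Nakamura, alphabetically by surname: Castillo before Halvorsen before Horvat before Nakamura.
Order: Farouk, Harlow, Kapoor, Romero, Castillo, Halvorsen, Horvat, Nakamura.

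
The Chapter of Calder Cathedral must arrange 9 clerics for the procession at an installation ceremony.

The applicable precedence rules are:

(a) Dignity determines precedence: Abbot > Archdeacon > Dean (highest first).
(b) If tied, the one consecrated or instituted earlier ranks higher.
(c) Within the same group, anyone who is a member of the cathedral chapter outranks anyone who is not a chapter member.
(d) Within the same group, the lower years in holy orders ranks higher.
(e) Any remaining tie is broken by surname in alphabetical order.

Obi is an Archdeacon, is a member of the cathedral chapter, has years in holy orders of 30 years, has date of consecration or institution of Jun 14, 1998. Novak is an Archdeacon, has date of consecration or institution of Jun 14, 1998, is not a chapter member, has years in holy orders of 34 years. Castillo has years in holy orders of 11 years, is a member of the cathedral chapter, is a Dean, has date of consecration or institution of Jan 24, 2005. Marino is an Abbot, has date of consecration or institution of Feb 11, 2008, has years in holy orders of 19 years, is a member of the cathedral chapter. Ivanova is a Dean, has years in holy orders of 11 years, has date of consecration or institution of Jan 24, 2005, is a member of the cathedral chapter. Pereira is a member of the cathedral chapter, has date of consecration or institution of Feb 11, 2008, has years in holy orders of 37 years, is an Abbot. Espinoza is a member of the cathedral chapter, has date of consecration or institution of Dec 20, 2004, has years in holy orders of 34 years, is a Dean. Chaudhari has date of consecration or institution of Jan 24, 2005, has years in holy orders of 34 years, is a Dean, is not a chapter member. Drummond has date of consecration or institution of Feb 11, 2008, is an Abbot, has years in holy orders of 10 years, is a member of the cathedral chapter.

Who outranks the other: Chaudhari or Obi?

By dignity: Drummond, Marino and Pereira (Abbot); then Obi and Novak (Archdeacon); then Espinoza, Castillo, Ivanova and Chaudhari (Dean).
Drummond, Marino and Pereira all have date of consecration or institution Feb 11, 2008, so the next rule applies.
Drummond, Marino and Pereira are each a member of the cathedral chapter, so the next rule applies.
Among Drummond, Marino and Pereira, by years in holy orders (lower first): Drummond (10 years) before Marino (19 years) before Pereira (37 years).
Obi and Novak both have date of consecration or institution Jun 14, 1998, so the next rule applies.
Among Obi and Novak, a member of the cathedral chapter before not a chapter member: Obi (a member of the cathedral chapter) before Novak (not a chapter member).
Among Espinoza, Castillo, Ivanova and Chaudhari, by date of consecration or institution (earlier first): Espinoza (Dec 20, 2004) before Castillo, Ivanova and Chaudhari (Jan 24, 2005).
Among Castillo, Ivanova and Chaudhari, a member of the cathedral chapter before not a chapter member: Castillo and Ivanova (a member of the cathedral chapter) before Chaudhari (not a chapter member).
Castillo and Ivanova both have years in holy orders 11 years, so the next rule applies.
Among Castillo and Ivanova, alphabetically by surname: Castillo before Ivanova.
So Obi takes precedence.

Obi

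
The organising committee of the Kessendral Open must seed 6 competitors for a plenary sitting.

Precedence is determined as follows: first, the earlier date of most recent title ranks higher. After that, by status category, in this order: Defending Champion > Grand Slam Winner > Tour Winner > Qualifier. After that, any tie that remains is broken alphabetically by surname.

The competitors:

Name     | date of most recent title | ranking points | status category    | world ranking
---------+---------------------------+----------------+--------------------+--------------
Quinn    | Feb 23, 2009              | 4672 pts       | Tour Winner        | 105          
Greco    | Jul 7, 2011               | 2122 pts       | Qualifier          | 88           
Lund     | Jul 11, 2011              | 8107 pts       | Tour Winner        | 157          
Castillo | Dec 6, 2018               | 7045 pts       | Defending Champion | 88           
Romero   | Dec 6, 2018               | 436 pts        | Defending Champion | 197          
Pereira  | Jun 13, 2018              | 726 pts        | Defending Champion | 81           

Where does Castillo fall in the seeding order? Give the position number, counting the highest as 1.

5

By date of most recent title (earlier first): Quinn (Feb 23, 2009); then Greco (Jul 7, 2011); then Lund (Jul 11, 2011); then Pereira (Jun 13, 2018); then Castillo and Romero (both Dec 6, 2018).
Castillo and Romero are each Defending Champion, so the next rule applies.
Among Castillo and Romero, alphabetically by surname: Castillo before Romero.
Order: Quinn, Greco, Lund, Pereira, Castillo, Romero. So position 5.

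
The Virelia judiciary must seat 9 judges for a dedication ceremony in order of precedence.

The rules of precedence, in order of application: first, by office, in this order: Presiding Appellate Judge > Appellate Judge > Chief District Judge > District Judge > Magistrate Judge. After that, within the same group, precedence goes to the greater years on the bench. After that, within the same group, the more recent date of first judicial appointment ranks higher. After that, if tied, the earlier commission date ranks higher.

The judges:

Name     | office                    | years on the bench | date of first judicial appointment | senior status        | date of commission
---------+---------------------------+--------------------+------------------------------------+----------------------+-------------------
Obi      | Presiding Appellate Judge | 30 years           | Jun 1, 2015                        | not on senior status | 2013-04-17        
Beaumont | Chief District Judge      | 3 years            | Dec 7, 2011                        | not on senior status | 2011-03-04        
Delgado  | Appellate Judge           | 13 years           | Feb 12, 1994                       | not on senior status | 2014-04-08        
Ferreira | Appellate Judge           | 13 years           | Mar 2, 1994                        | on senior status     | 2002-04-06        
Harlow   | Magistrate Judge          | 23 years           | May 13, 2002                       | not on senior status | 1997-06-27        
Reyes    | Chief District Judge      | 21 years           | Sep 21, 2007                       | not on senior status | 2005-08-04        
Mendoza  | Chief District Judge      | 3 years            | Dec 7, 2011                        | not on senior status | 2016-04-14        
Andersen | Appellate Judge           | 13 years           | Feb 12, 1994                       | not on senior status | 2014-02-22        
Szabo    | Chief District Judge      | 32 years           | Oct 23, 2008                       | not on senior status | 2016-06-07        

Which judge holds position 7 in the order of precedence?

Beaumont

By office: Obi (Presiding Appellate Judge); then Ferreira, Andersen and Delgado (Appellate Judge); then Szabo, Reyes, Beaumont and Mendoza (Chief District Judge); then Harlow (Magistrate Judge).
Ferreira, Andersen and Delgado all have years on the bench 13 years, so the next rule applies.
Among Ferreira, Andersen and Delgado, by date of first judicial appointment (later first): Ferreira (Mar 2, 1994) before Andersen and Delgado (Feb 12, 1994).
Among Andersen and Delgado, by date of commission (earlier first): Andersen (2014-02-22) before Delgado (2014-04-08).
Among Szabo, Reyes, Beaumont and Mendoza, by years on the bench (higher first): Szabo (32 years) before Reyes (21 years) before Beaumont and Mendoza (3 years).
Beaumont and Mendoza both have date of first judicial appointment Dec 7, 2011, so the next rule applies.
Among Beaumont and Mendoza, by date of commission (earlier first): Beaumont (2011-03-04) before Mendoza (2016-04-14).
Order: Obi, Ferreira, Andersen, Delgado, Szabo, Reyes, Beaumont, Mendoza, Harlow.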